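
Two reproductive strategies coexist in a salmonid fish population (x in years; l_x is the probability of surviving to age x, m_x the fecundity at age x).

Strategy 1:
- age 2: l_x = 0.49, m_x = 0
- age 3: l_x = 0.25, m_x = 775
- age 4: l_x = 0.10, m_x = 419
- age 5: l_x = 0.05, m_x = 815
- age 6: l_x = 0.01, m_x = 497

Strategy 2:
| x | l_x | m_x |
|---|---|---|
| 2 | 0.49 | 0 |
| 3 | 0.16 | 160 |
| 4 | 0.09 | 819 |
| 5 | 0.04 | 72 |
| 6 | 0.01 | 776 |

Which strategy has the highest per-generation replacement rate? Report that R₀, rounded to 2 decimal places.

281.37

Strategy 1: R₀ = 0.49×0 + 0.25×775 + 0.10×419 + 0.05×815 + 0.01×497 = 281.3700
Strategy 2: R₀ = 0.49×0 + 0.16×160 + 0.09×819 + 0.04×72 + 0.01×776 = 109.9500
Highest R₀: strategy 1 with 281.3700.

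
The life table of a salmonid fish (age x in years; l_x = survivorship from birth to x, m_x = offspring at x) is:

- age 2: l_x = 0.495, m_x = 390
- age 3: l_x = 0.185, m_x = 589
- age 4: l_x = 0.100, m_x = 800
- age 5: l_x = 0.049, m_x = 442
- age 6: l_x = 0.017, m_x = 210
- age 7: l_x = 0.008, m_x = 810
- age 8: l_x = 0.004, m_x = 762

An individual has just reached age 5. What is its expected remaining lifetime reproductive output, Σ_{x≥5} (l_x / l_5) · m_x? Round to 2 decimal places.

709.31

l_5 = 0.049. Conditional survival from age 5 to x is l_x / l_5.
  x=5: (0.049/0.049) × 442 = 442.0000
  x=6: (0.017/0.049) × 210 = 72.8571
  x=7: (0.008/0.049) × 810 = 132.2449
  x=8: (0.004/0.049) × 762 = 62.2041
Sum = 442.0000 + 72.8571 + 132.2449 + 62.2041 = 709.3061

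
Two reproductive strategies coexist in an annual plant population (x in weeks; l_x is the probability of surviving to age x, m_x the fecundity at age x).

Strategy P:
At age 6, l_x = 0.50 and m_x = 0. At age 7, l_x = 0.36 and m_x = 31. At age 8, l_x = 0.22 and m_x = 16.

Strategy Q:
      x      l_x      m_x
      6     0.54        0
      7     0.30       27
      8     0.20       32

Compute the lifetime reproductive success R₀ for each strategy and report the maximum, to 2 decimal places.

14.68

Strategy P: R₀ = 0.50×0 + 0.36×31 + 0.22×16 = 14.6800
Strategy Q: R₀ = 0.54×0 + 0.30×27 + 0.20×32 = 14.5000
Highest R₀: strategy P with 14.6800.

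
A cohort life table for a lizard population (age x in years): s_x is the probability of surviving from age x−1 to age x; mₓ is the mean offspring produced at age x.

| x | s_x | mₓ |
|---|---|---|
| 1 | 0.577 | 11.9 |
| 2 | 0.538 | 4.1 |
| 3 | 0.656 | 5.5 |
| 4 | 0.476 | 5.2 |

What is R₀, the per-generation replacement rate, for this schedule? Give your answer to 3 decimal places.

9.763

Survivorship from birth: l_x = s_1·s_2·…·s_x.
  l_1 = 0.57700
  l_2 = 0.31043
  l_3 = 0.20364
  l_4 = 0.09693
R₀ = Σ l_x mₓ:
  age 1: 0.57700 × 11.9 = 6.8663
  age 2: 0.31043 × 4.1 = 1.2728
  age 3: 0.20364 × 5.5 = 1.1200
  age 4: 0.09693 × 5.2 = 0.5040
R₀ = 6.8663 + 1.2728 + 1.1200 + 0.5040 = 9.7631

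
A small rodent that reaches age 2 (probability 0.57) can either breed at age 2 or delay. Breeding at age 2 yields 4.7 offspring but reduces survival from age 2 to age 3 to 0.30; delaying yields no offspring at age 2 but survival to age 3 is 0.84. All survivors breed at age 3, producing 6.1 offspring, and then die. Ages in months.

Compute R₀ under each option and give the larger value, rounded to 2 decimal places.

3.72

breed at age 2: R₀ = 0.57 × (4.7 + 0.30 × 6.1) = 0.57 × 6.5300 = 3.7221
delay to age 3: R₀ = 0.57 × (0.84 × 6.1) = 0.57 × 5.1240 = 2.9207
Higher: breed at age 2 (3.7221).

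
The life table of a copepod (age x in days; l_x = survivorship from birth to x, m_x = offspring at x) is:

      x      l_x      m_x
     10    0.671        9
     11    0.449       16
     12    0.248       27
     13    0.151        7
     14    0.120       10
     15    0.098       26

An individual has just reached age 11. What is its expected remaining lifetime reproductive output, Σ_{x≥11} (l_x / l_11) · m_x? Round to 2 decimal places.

41.61

l_11 = 0.449. Conditional survival from age 11 to x is l_x / l_11.
  x=11: (0.449/0.449) × 16 = 16.0000
  x=12: (0.248/0.449) × 27 = 14.9131
  x=13: (0.151/0.449) × 7 = 2.3541
  x=14: (0.120/0.449) × 10 = 2.6726
  x=15: (0.098/0.449) × 26 = 5.6748
Sum = 16.0000 + 14.9131 + 2.3541 + 2.6726 + 5.6748 = 41.6147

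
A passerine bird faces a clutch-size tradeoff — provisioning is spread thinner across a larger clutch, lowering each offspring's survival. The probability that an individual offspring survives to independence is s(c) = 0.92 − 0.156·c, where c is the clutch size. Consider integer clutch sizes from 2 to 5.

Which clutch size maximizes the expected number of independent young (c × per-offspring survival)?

3

Expected independent young = c × s(c):
  c=2: 2 × 0.608 = 1.216
  c=3: 3 × 0.452 = 1.356
  c=4: 4 × 0.296 = 1.184
  c=5: 5 × 0.140 = 0.700
Maximum at c = 3 (1.356 independent young).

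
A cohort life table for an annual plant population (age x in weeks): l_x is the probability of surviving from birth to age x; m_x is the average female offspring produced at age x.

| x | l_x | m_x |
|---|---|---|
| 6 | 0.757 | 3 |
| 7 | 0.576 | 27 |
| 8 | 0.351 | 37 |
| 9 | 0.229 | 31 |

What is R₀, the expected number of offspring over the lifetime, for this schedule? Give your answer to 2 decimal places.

37.91

R₀ = Σ l_x m_x:
  age 6: 0.757 × 3 = 2.2710
  age 7: 0.576 × 27 = 15.5520
  age 8: 0.351 × 37 = 12.9870
  age 9: 0.229 × 31 = 7.0990
R₀ = 2.2710 + 15.5520 + 12.9870 + 7.0990 = 37.9090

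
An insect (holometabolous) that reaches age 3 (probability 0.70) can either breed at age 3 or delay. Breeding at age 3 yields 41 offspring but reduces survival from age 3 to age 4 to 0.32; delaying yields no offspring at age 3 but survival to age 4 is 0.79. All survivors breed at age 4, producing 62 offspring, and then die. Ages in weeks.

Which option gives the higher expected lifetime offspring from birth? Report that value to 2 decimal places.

breed at age 3: R₀ = 0.70 × (41 + 0.32 × 62) = 0.70 × 60.8400 = 42.5880
delay to age 4: R₀ = 0.70 × (0.79 × 62) = 0.70 × 48.9800 = 34.2860
Higher: breed at age 3 (42.5880).

42.59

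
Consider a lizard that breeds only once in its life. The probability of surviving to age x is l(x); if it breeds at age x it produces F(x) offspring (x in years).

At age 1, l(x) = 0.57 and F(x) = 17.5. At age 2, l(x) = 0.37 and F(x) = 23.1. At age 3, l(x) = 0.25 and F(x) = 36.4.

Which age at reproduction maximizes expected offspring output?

Expected offspring if breeding at age x = l(x) × F(x):
  age 1: 0.57 × 17.5 = 9.975
  age 2: 0.37 × 23.1 = 8.547
  age 3: 0.25 × 36.4 = 9.100
Maximum at age 1 (9.975).

1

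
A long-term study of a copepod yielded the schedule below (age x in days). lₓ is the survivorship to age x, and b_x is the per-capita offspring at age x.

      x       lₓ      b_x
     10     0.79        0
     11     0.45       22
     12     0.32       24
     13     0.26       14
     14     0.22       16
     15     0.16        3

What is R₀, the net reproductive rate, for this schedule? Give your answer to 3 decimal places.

R₀ = Σ lₓ b_x:
  age 10: 0.79 × 0 = 0.0000
  age 11: 0.45 × 22 = 9.9000
  age 12: 0.32 × 24 = 7.6800
  age 13: 0.26 × 14 = 3.6400
  age 14: 0.22 × 16 = 3.5200
  age 15: 0.16 × 3 = 0.4800
R₀ = 0.0000 + 9.9000 + 7.6800 + 3.6400 + 3.5200 + 0.4800 = 25.2200

25.220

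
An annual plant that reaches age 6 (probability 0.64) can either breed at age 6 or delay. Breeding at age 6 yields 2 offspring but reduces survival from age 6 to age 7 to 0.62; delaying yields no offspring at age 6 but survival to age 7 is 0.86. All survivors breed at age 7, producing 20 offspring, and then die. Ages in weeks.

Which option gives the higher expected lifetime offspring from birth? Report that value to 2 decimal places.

breed at age 6: R₀ = 0.64 × (2 + 0.62 × 20) = 0.64 × 14.4000 = 9.2160
delay to age 7: R₀ = 0.64 × (0.86 × 20) = 0.64 × 17.2000 = 11.0080
Higher: delay to age 7 (11.0080).

11.01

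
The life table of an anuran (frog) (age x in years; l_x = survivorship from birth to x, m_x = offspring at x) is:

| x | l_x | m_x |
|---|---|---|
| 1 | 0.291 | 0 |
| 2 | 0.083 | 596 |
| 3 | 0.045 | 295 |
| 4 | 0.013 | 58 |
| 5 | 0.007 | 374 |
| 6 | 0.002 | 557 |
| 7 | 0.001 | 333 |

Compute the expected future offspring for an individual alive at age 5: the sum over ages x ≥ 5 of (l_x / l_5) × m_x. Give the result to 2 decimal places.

580.71

l_5 = 0.007. Conditional survival from age 5 to x is l_x / l_5.
  x=5: (0.007/0.007) × 374 = 374.0000
  x=6: (0.002/0.007) × 557 = 159.1429
  x=7: (0.001/0.007) × 333 = 47.5714
Sum = 374.0000 + 159.1429 + 47.5714 = 580.7143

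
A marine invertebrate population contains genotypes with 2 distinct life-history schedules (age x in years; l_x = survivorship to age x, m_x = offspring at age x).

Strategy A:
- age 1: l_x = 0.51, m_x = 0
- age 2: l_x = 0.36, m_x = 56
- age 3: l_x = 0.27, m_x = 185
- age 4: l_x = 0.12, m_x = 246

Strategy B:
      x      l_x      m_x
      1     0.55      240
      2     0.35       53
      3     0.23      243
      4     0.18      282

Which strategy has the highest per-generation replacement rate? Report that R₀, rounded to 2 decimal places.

Strategy A: R₀ = 0.51×0 + 0.36×56 + 0.27×185 + 0.12×246 = 99.6300
Strategy B: R₀ = 0.55×240 + 0.35×53 + 0.23×243 + 0.18×282 = 257.2000
Highest R₀: strategy B with 257.2000.

257.20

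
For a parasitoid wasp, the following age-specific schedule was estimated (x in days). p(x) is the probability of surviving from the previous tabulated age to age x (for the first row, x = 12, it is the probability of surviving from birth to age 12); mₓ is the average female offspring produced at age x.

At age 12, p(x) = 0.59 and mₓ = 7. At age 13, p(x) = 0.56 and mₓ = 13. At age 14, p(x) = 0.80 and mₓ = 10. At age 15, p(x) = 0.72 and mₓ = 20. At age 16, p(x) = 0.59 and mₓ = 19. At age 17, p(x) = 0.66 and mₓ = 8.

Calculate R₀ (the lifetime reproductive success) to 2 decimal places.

Survivorship from birth: l_x = p_12·p_13·…·p_x.
  l_12 = 0.59000
  l_13 = 0.33040
  l_14 = 0.26432
  l_15 = 0.19031
  l_16 = 0.11228
  l_17 = 0.07411
R₀ = Σ l_x mₓ:
  age 12: 0.59000 × 7 = 4.1300
  age 13: 0.33040 × 13 = 4.2952
  age 14: 0.26432 × 10 = 2.6432
  age 15: 0.19031 × 20 = 3.8062
  age 16: 0.11228 × 19 = 2.1333
  age 17: 0.07411 × 8 = 0.5929
R₀ = 4.1300 + 4.2952 + 2.6432 + 3.8062 + 2.1333 + 0.5929 = 17.6008

17.60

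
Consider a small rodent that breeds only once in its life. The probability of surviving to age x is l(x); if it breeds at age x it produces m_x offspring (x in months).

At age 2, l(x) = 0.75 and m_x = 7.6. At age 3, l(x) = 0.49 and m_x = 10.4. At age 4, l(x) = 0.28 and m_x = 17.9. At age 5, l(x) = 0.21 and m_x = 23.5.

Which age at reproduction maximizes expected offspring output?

Expected offspring if breeding at age x = l(x) × m_x:
  age 2: 0.75 × 7.6 = 5.700
  age 3: 0.49 × 10.4 = 5.096
  age 4: 0.28 × 17.9 = 5.012
  age 5: 0.21 × 23.5 = 4.935
Maximum at age 2 (5.700).

2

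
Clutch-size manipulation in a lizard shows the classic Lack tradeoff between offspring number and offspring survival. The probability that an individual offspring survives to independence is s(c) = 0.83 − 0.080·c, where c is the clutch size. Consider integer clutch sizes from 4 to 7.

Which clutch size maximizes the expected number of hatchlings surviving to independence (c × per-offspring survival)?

Expected hatchlings surviving to independence = c × s(c):
  c=4: 4 × 0.510 = 2.040
  c=5: 5 × 0.430 = 2.150
  c=6: 6 × 0.350 = 2.100
  c=7: 7 × 0.270 = 1.890
Maximum at c = 5 (2.150 hatchlings surviving to independence).

5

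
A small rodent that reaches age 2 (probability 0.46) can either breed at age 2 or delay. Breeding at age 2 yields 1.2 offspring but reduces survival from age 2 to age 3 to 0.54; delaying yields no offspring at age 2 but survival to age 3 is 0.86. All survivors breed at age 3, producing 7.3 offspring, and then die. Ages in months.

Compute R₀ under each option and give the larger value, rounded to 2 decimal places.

2.89

breed at age 2: R₀ = 0.46 × (1.2 + 0.54 × 7.3) = 0.46 × 5.1420 = 2.3653
delay to age 3: R₀ = 0.46 × (0.86 × 7.3) = 0.46 × 6.2780 = 2.8879
Higher: delay to age 3 (2.8879).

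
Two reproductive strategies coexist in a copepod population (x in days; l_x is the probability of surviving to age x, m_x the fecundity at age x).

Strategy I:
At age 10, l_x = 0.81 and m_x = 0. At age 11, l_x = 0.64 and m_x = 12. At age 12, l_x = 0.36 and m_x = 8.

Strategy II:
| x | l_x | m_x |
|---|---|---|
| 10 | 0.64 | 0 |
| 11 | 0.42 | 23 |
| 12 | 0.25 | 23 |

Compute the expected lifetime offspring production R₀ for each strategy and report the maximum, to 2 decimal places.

15.41

Strategy I: R₀ = 0.81×0 + 0.64×12 + 0.36×8 = 10.5600
Strategy II: R₀ = 0.64×0 + 0.42×23 + 0.25×23 = 15.4100
Highest R₀: strategy II with 15.4100.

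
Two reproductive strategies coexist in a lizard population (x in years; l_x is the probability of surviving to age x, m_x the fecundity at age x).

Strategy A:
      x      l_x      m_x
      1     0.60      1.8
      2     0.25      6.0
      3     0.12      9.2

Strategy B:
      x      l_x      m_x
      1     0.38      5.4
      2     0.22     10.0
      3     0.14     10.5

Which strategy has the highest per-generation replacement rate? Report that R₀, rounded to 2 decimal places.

5.72

Strategy A: R₀ = 0.60×1.8 + 0.25×6.0 + 0.12×9.2 = 3.6840
Strategy B: R₀ = 0.38×5.4 + 0.22×10.0 + 0.14×10.5 = 5.7220
Highest R₀: strategy B with 5.7220.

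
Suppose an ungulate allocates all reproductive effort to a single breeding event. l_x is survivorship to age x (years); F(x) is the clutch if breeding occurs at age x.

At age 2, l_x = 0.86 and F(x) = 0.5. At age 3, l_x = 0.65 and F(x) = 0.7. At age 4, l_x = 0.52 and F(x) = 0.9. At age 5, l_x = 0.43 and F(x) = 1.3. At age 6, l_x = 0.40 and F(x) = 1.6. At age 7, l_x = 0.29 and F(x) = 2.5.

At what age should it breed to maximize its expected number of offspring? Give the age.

7

Expected offspring if breeding at age x = l_x × F(x):
  age 2: 0.86 × 0.5 = 0.430
  age 3: 0.65 × 0.7 = 0.455
  age 4: 0.52 × 0.9 = 0.468
  age 5: 0.43 × 1.3 = 0.559
  age 6: 0.40 × 1.6 = 0.640
  age 7: 0.29 × 2.5 = 0.725
Maximum at age 7 (0.725).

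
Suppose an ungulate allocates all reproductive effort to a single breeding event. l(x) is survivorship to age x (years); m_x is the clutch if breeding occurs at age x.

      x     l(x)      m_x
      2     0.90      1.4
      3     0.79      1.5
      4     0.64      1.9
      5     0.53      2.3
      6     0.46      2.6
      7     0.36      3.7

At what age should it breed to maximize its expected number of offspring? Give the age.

Expected offspring if breeding at age x = l(x) × m_x:
  age 2: 0.90 × 1.4 = 1.260
  age 3: 0.79 × 1.5 = 1.185
  age 4: 0.64 × 1.9 = 1.216
  age 5: 0.53 × 2.3 = 1.219
  age 6: 0.46 × 2.6 = 1.196
  age 7: 0.36 × 3.7 = 1.332
Maximum at age 7 (1.332).

7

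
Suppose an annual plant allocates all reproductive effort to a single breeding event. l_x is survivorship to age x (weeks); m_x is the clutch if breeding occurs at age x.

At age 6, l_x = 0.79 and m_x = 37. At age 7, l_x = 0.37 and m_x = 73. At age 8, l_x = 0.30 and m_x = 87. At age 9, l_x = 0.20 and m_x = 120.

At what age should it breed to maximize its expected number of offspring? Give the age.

6

Expected offspring if breeding at age x = l_x × m_x:
  age 6: 0.79 × 37 = 29.230
  age 7: 0.37 × 73 = 27.010
  age 8: 0.30 × 87 = 26.100
  age 9: 0.20 × 120 = 24.000
Maximum at age 6 (29.230).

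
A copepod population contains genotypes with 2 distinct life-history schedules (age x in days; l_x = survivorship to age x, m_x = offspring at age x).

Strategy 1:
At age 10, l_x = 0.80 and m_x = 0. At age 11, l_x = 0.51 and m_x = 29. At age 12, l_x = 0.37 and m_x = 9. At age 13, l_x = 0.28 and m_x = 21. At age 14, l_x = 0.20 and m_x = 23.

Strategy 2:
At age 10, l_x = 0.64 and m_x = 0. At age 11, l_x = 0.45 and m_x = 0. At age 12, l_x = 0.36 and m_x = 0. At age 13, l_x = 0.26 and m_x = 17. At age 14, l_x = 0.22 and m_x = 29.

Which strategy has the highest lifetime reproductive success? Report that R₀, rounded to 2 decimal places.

28.60

Strategy 1: R₀ = 0.80×0 + 0.51×29 + 0.37×9 + 0.28×21 + 0.20×23 = 28.6000
Strategy 2: R₀ = 0.64×0 + 0.45×0 + 0.36×0 + 0.26×17 + 0.22×29 = 10.8000
Highest R₀: strategy 1 with 28.6000.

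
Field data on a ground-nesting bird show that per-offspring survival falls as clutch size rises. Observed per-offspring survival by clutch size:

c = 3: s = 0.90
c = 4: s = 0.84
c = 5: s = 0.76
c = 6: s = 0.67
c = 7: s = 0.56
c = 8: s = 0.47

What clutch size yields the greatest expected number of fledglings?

Expected fledglings = c × s(c):
  c=3: 3 × 0.90 = 2.700
  c=4: 4 × 0.84 = 3.360
  c=5: 5 × 0.76 = 3.800
  c=6: 6 × 0.67 = 4.020
  c=7: 7 × 0.56 = 3.920
  c=8: 8 × 0.47 = 3.760
Maximum at c = 6 (4.020 fledglings).

6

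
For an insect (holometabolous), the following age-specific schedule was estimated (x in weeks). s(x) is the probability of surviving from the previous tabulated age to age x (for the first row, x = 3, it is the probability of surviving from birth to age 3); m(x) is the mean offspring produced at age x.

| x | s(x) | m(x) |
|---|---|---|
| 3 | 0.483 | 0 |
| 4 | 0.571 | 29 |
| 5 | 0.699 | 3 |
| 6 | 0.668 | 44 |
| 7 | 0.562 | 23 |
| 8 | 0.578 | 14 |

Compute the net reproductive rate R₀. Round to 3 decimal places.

Survivorship from birth: l_x = s_3·s_4·…·s_x.
  l_3 = 0.48300
  l_4 = 0.27579
  l_5 = 0.19278
  l_6 = 0.12878
  l_7 = 0.07237
  l_8 = 0.04183
R₀ = Σ l_x m(x):
  age 3: 0.48300 × 0 = 0.0000
  age 4: 0.27579 × 29 = 7.9979
  age 5: 0.19278 × 3 = 0.5783
  age 6: 0.12878 × 44 = 5.6663
  age 7: 0.07237 × 23 = 1.6645
  age 8: 0.04183 × 14 = 0.5856
R₀ = 0.0000 + 7.9979 + 0.5783 + 5.6663 + 1.6645 + 0.5856 = 16.4927

16.493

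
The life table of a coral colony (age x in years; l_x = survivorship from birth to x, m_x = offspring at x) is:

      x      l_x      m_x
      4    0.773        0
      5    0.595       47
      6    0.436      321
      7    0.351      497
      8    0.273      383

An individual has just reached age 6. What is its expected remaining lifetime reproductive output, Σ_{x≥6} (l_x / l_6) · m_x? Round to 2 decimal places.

l_6 = 0.436. Conditional survival from age 6 to x is l_x / l_6.
  x=6: (0.436/0.436) × 321 = 321.0000
  x=7: (0.351/0.436) × 497 = 400.1078
  x=8: (0.273/0.436) × 383 = 239.8142
Sum = 321.0000 + 400.1078 + 239.8142 = 960.9220

960.92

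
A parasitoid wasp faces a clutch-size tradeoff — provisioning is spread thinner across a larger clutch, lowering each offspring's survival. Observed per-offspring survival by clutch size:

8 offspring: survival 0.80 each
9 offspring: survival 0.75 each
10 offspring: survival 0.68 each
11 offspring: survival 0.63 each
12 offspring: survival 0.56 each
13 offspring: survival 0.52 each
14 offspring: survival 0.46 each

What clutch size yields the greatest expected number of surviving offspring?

Expected surviving offspring = c × s(c):
  c=8: 8 × 0.80 = 6.400
  c=9: 9 × 0.75 = 6.750
  c=10: 10 × 0.68 = 6.800
  c=11: 11 × 0.63 = 6.930
  c=12: 12 × 0.56 = 6.720
  c=13: 13 × 0.52 = 6.760
  c=14: 14 × 0.46 = 6.440
Maximum at c = 11 (6.930 surviving offspring).

11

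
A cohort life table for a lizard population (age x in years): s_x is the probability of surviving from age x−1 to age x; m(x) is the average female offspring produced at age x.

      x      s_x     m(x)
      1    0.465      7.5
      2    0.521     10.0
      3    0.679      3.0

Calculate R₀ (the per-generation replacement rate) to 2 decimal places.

6.40

Survivorship from birth: l_x = s_1·s_2·…·s_x.
  l_1 = 0.46500
  l_2 = 0.24227
  l_3 = 0.16450
R₀ = Σ l_x m(x):
  age 1: 0.46500 × 7.5 = 3.4875
  age 2: 0.24227 × 10.0 = 2.4227
  age 3: 0.16450 × 3.0 = 0.4935
R₀ = 3.4875 + 2.4227 + 0.4935 = 6.4037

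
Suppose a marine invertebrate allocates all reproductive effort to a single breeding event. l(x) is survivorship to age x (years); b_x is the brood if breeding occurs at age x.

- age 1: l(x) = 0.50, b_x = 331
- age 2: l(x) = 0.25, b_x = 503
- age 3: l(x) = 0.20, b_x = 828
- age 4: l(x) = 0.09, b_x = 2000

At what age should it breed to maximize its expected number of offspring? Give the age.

Expected offspring if breeding at age x = l(x) × b_x:
  age 1: 0.50 × 331 = 165.500
  age 2: 0.25 × 503 = 125.750
  age 3: 0.20 × 828 = 165.600
  age 4: 0.09 × 2000 = 180.000
Maximum at age 4 (180.000).

4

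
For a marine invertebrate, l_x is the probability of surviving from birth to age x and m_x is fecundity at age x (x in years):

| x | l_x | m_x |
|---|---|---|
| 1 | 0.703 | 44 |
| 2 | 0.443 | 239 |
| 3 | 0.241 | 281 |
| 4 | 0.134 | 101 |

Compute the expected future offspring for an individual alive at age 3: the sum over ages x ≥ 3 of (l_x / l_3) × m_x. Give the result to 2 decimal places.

337.16

l_3 = 0.241. Conditional survival from age 3 to x is l_x / l_3.
  x=3: (0.241/0.241) × 281 = 281.0000
  x=4: (0.134/0.241) × 101 = 56.1577
Sum = 281.0000 + 56.1577 = 337.1577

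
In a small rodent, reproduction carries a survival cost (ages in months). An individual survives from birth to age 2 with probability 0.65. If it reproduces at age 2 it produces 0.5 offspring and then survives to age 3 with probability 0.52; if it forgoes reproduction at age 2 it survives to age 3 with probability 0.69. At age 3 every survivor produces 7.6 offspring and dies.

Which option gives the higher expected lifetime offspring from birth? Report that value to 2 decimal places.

3.41

breed at age 2: R₀ = 0.65 × (0.5 + 0.52 × 7.6) = 0.65 × 4.4520 = 2.8938
delay to age 3: R₀ = 0.65 × (0.69 × 7.6) = 0.65 × 5.2440 = 3.4086
Higher: delay to age 3 (3.4086).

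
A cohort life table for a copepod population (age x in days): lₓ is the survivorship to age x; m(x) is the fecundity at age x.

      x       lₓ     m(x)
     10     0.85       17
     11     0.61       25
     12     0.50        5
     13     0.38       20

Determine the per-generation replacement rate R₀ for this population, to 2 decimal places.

39.80

R₀ = Σ lₓ m(x):
  age 10: 0.85 × 17 = 14.4500
  age 11: 0.61 × 25 = 15.2500
  age 12: 0.50 × 5 = 2.5000
  age 13: 0.38 × 20 = 7.6000
R₀ = 14.4500 + 15.2500 + 2.5000 + 7.6000 = 39.8000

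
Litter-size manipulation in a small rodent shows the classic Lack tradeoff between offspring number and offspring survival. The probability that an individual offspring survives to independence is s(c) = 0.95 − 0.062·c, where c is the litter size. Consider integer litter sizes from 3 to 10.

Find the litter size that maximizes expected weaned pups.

8

Expected weaned pups = c × s(c):
  c=3: 3 × 0.764 = 2.292
  c=4: 4 × 0.702 = 2.808
  c=5: 5 × 0.640 = 3.200
  c=6: 6 × 0.578 = 3.468
  c=7: 7 × 0.516 = 3.612
  c=8: 8 × 0.454 = 3.632
  c=9: 9 × 0.392 = 3.528
  c=10: 10 × 0.330 = 3.300
Maximum at c = 8 (3.632 weaned pups).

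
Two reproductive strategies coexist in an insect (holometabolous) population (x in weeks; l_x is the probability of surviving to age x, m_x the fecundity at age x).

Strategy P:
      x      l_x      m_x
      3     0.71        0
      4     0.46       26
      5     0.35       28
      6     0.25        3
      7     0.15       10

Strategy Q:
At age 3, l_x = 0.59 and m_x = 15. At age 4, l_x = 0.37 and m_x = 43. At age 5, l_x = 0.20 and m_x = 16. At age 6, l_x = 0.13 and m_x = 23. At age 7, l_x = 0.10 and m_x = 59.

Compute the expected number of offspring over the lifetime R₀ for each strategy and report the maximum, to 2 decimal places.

36.85

Strategy P: R₀ = 0.71×0 + 0.46×26 + 0.35×28 + 0.25×3 + 0.15×10 = 24.0100
Strategy Q: R₀ = 0.59×15 + 0.37×43 + 0.20×16 + 0.13×23 + 0.10×59 = 36.8500
Highest R₀: strategy Q with 36.8500.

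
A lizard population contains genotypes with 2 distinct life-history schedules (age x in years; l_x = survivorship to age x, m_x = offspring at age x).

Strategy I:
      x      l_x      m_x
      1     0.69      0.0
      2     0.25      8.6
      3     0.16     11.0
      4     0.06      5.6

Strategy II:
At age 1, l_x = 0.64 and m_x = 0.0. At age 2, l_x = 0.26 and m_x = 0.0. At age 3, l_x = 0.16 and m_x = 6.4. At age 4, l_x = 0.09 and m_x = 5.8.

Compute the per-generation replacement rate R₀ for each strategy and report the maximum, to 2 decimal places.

Strategy I: R₀ = 0.69×0.0 + 0.25×8.6 + 0.16×11.0 + 0.06×5.6 = 4.2460
Strategy II: R₀ = 0.64×0.0 + 0.26×0.0 + 0.16×6.4 + 0.09×5.8 = 1.5460
Highest R₀: strategy I with 4.2460.

4.25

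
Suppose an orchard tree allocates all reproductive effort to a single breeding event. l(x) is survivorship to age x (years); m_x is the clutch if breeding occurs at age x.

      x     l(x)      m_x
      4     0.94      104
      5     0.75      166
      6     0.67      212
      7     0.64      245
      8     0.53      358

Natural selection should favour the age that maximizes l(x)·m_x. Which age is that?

8

Expected offspring if breeding at age x = l(x) × m_x:
  age 4: 0.94 × 104 = 97.760
  age 5: 0.75 × 166 = 124.500
  age 6: 0.67 × 212 = 142.040
  age 7: 0.64 × 245 = 156.800
  age 8: 0.53 × 358 = 189.740
Maximum at age 8 (189.740).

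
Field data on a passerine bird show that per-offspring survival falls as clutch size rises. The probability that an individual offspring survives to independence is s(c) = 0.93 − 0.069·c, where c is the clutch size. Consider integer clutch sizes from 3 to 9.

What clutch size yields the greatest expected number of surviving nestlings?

Expected surviving nestlings = c × s(c):
  c=3: 3 × 0.723 = 2.169
  c=4: 4 × 0.654 = 2.616
  c=5: 5 × 0.585 = 2.925
  c=6: 6 × 0.516 = 3.096
  c=7: 7 × 0.447 = 3.129
  c=8: 8 × 0.378 = 3.024
  c=9: 9 × 0.309 = 2.781
Maximum at c = 7 (3.129 surviving nestlings).

7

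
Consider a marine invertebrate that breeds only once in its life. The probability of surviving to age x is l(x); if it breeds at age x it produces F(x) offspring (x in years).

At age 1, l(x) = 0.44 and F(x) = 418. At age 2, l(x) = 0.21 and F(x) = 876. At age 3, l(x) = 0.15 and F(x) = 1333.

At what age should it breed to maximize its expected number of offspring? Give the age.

3

Expected offspring if breeding at age x = l(x) × F(x):
  age 1: 0.44 × 418 = 183.920
  age 2: 0.21 × 876 = 183.960
  age 3: 0.15 × 1333 = 199.950
Maximum at age 3 (199.950).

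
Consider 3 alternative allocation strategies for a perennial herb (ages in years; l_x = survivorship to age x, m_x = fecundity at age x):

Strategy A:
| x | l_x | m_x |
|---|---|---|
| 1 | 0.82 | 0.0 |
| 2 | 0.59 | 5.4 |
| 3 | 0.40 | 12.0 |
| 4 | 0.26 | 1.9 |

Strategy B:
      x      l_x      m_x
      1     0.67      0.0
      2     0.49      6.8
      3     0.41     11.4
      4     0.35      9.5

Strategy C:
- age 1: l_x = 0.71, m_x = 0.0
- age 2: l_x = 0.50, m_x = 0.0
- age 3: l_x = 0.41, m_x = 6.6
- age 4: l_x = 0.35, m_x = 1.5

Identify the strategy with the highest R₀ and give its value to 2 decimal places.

Strategy A: R₀ = 0.82×0.0 + 0.59×5.4 + 0.40×12.0 + 0.26×1.9 = 8.4800
Strategy B: R₀ = 0.67×0.0 + 0.49×6.8 + 0.41×11.4 + 0.35×9.5 = 11.3310
Strategy C: R₀ = 0.71×0.0 + 0.50×0.0 + 0.41×6.6 + 0.35×1.5 = 3.2310
Highest R₀: strategy B with 11.3310.

11.33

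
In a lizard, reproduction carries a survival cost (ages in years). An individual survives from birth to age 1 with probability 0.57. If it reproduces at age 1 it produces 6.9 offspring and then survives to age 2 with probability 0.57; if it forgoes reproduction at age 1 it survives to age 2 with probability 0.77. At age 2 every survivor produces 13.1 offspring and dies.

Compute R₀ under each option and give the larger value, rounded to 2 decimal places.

8.19

breed at age 1: R₀ = 0.57 × (6.9 + 0.57 × 13.1) = 0.57 × 14.3670 = 8.1892
delay to age 2: R₀ = 0.57 × (0.77 × 13.1) = 0.57 × 10.0870 = 5.7496
Higher: breed at age 1 (8.1892).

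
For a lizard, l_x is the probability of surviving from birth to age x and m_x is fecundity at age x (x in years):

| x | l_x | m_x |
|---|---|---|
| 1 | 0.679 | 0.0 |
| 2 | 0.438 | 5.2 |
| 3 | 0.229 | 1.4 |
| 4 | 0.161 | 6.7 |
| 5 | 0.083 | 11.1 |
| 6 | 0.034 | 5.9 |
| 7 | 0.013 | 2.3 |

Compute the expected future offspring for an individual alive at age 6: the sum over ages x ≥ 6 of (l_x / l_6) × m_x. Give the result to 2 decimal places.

l_6 = 0.034. Conditional survival from age 6 to x is l_x / l_6.
  x=6: (0.034/0.034) × 5.9 = 5.9000
  x=7: (0.013/0.034) × 2.3 = 0.8794
Sum = 5.9000 + 0.8794 = 6.7794

6.78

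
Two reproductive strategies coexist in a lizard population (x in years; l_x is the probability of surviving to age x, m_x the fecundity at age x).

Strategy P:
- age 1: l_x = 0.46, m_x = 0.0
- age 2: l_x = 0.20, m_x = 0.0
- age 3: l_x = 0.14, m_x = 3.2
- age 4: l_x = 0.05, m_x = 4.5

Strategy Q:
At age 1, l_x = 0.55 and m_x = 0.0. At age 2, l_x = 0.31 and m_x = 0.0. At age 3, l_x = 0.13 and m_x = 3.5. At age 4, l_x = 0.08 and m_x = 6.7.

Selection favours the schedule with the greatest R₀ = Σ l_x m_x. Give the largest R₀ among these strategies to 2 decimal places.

0.99

Strategy P: R₀ = 0.46×0.0 + 0.20×0.0 + 0.14×3.2 + 0.05×4.5 = 0.6730
Strategy Q: R₀ = 0.55×0.0 + 0.31×0.0 + 0.13×3.5 + 0.08×6.7 = 0.9910
Highest R₀: strategy Q with 0.9910.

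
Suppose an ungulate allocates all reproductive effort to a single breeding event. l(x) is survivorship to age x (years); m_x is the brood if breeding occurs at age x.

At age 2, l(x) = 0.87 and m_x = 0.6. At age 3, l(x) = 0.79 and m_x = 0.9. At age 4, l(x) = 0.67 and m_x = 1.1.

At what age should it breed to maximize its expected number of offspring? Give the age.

Expected offspring if breeding at age x = l(x) × m_x:
  age 2: 0.87 × 0.6 = 0.522
  age 3: 0.79 × 0.9 = 0.711
  age 4: 0.67 × 1.1 = 0.737
Maximum at age 4 (0.737).

4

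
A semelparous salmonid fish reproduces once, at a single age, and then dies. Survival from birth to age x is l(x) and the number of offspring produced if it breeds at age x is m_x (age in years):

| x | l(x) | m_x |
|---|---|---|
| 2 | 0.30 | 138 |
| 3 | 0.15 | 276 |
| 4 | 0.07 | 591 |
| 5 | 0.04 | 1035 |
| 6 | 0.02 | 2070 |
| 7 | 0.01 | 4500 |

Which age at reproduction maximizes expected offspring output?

7

Expected offspring if breeding at age x = l(x) × m_x:
  age 2: 0.30 × 138 = 41.400
  age 3: 0.15 × 276 = 41.400
  age 4: 0.07 × 591 = 41.370
  age 5: 0.04 × 1035 = 41.400
  age 6: 0.02 × 2070 = 41.400
  age 7: 0.01 × 4500 = 45.000
Maximum at age 7 (45.000).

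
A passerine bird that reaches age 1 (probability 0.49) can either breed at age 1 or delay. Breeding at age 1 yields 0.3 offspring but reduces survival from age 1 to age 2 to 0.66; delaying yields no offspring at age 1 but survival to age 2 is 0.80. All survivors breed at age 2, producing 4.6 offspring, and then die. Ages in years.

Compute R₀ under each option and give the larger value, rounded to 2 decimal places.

breed at age 1: R₀ = 0.49 × (0.3 + 0.66 × 4.6) = 0.49 × 3.3360 = 1.6346
delay to age 2: R₀ = 0.49 × (0.80 × 4.6) = 0.49 × 3.6800 = 1.8032
Higher: delay to age 2 (1.8032).

1.80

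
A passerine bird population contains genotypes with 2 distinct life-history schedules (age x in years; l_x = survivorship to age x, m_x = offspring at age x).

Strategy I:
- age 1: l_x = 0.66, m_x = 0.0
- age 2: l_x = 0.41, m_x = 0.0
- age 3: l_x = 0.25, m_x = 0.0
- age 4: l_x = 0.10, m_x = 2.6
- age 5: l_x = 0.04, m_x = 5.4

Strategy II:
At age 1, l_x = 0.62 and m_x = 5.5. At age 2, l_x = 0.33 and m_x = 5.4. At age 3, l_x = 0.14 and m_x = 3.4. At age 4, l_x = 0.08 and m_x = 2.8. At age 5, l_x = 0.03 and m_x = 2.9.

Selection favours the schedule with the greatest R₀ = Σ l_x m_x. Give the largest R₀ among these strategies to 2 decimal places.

5.98

Strategy I: R₀ = 0.66×0.0 + 0.41×0.0 + 0.25×0.0 + 0.10×2.6 + 0.04×5.4 = 0.4760
Strategy II: R₀ = 0.62×5.5 + 0.33×5.4 + 0.14×3.4 + 0.08×2.8 + 0.03×2.9 = 5.9790
Highest R₀: strategy II with 5.9790.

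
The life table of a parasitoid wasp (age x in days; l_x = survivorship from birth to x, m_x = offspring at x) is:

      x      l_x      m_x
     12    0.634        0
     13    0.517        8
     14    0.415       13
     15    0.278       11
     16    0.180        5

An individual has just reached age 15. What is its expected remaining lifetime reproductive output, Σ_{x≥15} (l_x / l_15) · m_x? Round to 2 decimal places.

l_15 = 0.278. Conditional survival from age 15 to x is l_x / l_15.
  x=15: (0.278/0.278) × 11 = 11.0000
  x=16: (0.180/0.278) × 5 = 3.2374
Sum = 11.0000 + 3.2374 = 14.2374

14.24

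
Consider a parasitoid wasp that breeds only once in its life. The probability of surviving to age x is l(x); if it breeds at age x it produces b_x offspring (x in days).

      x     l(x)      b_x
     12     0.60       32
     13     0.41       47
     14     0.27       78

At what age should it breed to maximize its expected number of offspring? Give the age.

14

Expected offspring if breeding at age x = l(x) × b_x:
  age 12: 0.60 × 32 = 19.200
  age 13: 0.41 × 47 = 19.270
  age 14: 0.27 × 78 = 21.060
Maximum at age 14 (21.060).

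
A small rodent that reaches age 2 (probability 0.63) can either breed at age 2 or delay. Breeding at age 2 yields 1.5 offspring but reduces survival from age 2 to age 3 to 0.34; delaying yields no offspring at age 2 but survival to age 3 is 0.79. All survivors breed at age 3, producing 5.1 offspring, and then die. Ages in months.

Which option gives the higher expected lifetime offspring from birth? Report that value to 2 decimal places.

breed at age 2: R₀ = 0.63 × (1.5 + 0.34 × 5.1) = 0.63 × 3.2340 = 2.0374
delay to age 3: R₀ = 0.63 × (0.79 × 5.1) = 0.63 × 4.0290 = 2.5383
Higher: delay to age 3 (2.5383).

2.54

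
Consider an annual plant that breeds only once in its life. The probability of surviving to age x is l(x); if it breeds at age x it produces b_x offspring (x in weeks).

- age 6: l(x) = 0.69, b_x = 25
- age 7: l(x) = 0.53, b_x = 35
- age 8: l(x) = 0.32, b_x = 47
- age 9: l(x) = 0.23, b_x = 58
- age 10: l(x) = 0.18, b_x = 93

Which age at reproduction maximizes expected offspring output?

7

Expected offspring if breeding at age x = l(x) × b_x:
  age 6: 0.69 × 25 = 17.250
  age 7: 0.53 × 35 = 18.550
  age 8: 0.32 × 47 = 15.040
  age 9: 0.23 × 58 = 13.340
  age 10: 0.18 × 93 = 16.740
Maximum at age 7 (18.550).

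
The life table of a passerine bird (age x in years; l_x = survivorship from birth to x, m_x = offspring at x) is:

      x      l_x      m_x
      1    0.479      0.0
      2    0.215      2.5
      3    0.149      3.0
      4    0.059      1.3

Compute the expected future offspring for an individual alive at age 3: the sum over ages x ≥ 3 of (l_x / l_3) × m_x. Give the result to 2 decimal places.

l_3 = 0.149. Conditional survival from age 3 to x is l_x / l_3.
  x=3: (0.149/0.149) × 3.0 = 3.0000
  x=4: (0.059/0.149) × 1.3 = 0.5148
Sum = 3.0000 + 0.5148 = 3.5148

3.51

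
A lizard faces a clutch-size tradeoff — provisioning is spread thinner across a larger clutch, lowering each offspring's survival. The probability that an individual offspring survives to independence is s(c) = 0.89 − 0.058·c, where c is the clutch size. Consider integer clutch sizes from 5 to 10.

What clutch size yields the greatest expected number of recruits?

8

Expected recruits = c × s(c):
  c=5: 5 × 0.600 = 3.000
  c=6: 6 × 0.542 = 3.252
  c=7: 7 × 0.484 = 3.388
  c=8: 8 × 0.426 = 3.408
  c=9: 9 × 0.368 = 3.312
  c=10: 10 × 0.310 = 3.100
Maximum at c = 8 (3.408 recruits).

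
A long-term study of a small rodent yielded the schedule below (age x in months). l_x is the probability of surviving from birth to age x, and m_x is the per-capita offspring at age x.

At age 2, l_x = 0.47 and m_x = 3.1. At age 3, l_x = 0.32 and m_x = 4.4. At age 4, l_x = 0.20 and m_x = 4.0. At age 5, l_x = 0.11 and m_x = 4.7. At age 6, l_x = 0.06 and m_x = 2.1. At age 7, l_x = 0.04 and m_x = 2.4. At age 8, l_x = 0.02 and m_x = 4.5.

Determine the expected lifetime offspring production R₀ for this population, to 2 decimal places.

4.49

R₀ = Σ l_x m_x:
  age 2: 0.47 × 3.1 = 1.4570
  age 3: 0.32 × 4.4 = 1.4080
  age 4: 0.20 × 4.0 = 0.8000
  age 5: 0.11 × 4.7 = 0.5170
  age 6: 0.06 × 2.1 = 0.1260
  age 7: 0.04 × 2.4 = 0.0960
  age 8: 0.02 × 4.5 = 0.0900
R₀ = 1.4570 + 1.4080 + 0.8000 + 0.5170 + 0.1260 + 0.0960 + 0.0900 = 4.4940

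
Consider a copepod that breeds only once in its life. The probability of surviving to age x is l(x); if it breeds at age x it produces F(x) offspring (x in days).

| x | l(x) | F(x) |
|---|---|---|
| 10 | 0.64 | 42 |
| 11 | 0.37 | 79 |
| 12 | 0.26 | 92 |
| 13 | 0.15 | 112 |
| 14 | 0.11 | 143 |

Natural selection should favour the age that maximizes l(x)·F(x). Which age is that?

11

Expected offspring if breeding at age x = l(x) × F(x):
  age 10: 0.64 × 42 = 26.880
  age 11: 0.37 × 79 = 29.230
  age 12: 0.26 × 92 = 23.920
  age 13: 0.15 × 112 = 16.800
  age 14: 0.11 × 143 = 15.730
Maximum at age 11 (29.230).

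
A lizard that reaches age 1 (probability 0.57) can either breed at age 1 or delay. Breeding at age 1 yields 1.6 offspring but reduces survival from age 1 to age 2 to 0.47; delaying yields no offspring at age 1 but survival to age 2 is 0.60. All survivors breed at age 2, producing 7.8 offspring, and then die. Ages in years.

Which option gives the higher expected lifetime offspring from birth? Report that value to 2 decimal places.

breed at age 1: R₀ = 0.57 × (1.6 + 0.47 × 7.8) = 0.57 × 5.2660 = 3.0016
delay to age 2: R₀ = 0.57 × (0.60 × 7.8) = 0.57 × 4.6800 = 2.6676
Higher: breed at age 1 (3.0016).

3.00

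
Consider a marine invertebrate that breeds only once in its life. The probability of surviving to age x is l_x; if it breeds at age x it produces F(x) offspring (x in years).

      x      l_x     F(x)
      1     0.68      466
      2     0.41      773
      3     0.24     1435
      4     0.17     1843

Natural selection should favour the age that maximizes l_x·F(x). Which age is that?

Expected offspring if breeding at age x = l_x × F(x):
  age 1: 0.68 × 466 = 316.880
  age 2: 0.41 × 773 = 316.930
  age 3: 0.24 × 1435 = 344.400
  age 4: 0.17 × 1843 = 313.310
Maximum at age 3 (344.400).

3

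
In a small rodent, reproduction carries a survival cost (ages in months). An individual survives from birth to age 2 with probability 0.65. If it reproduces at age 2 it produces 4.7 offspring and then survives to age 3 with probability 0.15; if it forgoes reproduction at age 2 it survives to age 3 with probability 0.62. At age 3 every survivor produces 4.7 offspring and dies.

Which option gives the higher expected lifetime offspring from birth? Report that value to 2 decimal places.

3.51

breed at age 2: R₀ = 0.65 × (4.7 + 0.15 × 4.7) = 0.65 × 5.4050 = 3.5133
delay to age 3: R₀ = 0.65 × (0.62 × 4.7) = 0.65 × 2.9140 = 1.8941
Higher: breed at age 2 (3.5133).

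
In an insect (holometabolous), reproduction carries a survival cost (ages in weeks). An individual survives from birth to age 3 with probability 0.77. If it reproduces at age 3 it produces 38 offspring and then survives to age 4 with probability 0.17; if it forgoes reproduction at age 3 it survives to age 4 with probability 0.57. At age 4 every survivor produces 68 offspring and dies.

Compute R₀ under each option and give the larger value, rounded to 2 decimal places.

38.16

breed at age 3: R₀ = 0.77 × (38 + 0.17 × 68) = 0.77 × 49.5600 = 38.1612
delay to age 4: R₀ = 0.77 × (0.57 × 68) = 0.77 × 38.7600 = 29.8452
Higher: breed at age 3 (38.1612).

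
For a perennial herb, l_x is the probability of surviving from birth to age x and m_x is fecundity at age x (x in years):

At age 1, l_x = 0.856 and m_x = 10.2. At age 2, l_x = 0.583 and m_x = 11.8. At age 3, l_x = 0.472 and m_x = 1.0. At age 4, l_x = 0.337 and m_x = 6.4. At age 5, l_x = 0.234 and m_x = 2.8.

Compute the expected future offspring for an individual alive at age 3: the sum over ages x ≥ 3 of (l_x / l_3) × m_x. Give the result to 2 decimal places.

6.96

l_3 = 0.472. Conditional survival from age 3 to x is l_x / l_3.
  x=3: (0.472/0.472) × 1.0 = 1.0000
  x=4: (0.337/0.472) × 6.4 = 4.5695
  x=5: (0.234/0.472) × 2.8 = 1.3881
Sum = 1.0000 + 4.5695 + 1.3881 = 6.9576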